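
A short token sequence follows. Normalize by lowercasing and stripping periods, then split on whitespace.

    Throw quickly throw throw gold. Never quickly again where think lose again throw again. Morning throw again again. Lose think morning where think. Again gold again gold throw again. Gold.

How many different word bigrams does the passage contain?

30 tokens → 29 bigram windows in total.
Repeated bigrams (each contributes count−1 duplicates):
  again gold: 3
  throw again: 3
  where think: 2
5 duplicate windows → 29 − 5 = 24 distinct.

24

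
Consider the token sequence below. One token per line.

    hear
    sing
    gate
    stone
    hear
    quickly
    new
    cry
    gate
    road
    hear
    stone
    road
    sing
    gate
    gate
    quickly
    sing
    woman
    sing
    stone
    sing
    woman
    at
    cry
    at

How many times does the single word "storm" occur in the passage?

0

Scanning the 26 tokens for "storm":
  (none found)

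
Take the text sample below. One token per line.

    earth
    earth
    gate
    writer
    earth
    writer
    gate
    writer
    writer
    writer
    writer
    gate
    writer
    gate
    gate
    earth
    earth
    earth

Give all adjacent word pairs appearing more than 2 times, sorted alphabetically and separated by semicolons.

earth earth; gate writer; writer gate; writer writer

Bigram counts meeting the condition (more than 2 times):
  earth earth: 3
  gate writer: 3
  writer gate: 3
  writer writer: 3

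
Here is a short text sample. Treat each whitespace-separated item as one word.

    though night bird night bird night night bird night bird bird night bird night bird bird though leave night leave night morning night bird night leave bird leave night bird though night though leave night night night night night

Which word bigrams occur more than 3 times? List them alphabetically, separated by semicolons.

Bigram counts meeting the condition (more than 3 times):
  bird night: 6
  leave night: 4
  night bird: 8
  night night: 5

bird night; leave night; night bird; night night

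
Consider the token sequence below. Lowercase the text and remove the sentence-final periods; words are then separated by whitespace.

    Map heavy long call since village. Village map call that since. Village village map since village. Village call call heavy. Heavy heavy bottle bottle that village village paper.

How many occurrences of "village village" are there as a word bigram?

4

Scanning the 27 overlapping bigram windows for "village village":
  position 6–7: village village
  position 12–13: village village
  position 16–17: village village
  position 26–27: village village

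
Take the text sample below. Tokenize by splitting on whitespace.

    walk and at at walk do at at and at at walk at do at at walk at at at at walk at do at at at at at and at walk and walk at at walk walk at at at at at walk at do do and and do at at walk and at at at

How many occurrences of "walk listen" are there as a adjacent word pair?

Scanning the 56 overlapping bigram windows for "walk listen":
  (none found)

0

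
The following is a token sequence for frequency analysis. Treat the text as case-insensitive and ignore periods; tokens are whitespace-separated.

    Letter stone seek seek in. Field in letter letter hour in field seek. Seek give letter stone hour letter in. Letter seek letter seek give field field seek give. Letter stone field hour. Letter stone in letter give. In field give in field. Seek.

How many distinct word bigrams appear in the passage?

44 tokens → 43 bigram windows in total.
Repeated bigrams (each contributes count−1 duplicates):
  in field: 4
  letter stone: 4
  field seek: 3
  in letter: 3
  seek give: 3
  give in: 2
  give letter: 2
  hour letter: 2
  … (2 more repeated)
17 duplicate windows → 43 − 17 = 26 distinct.

26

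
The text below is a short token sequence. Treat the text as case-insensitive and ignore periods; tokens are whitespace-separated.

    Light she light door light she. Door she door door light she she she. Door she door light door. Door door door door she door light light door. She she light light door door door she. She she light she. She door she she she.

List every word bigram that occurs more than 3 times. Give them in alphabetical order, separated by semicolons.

Bigram counts meeting the condition (more than 3 times):
  door door: 7
  door light: 4
  door she: 6
  light door: 4
  light she: 4
  she door: 6
  she she: 8

door door; door light; door she; light door; light she; she door; she she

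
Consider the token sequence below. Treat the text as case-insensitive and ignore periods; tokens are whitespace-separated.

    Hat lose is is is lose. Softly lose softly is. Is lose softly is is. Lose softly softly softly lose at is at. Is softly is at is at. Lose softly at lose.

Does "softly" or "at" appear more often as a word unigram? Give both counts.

"softly": 8 occurrences
"at": 5 occurrences

"softly" (8 vs 5)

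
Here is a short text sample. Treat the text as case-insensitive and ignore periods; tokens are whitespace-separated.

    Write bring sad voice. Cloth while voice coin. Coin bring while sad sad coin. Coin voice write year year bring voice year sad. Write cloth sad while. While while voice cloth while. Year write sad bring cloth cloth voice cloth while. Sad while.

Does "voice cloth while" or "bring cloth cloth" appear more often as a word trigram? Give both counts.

"voice cloth while" (3 vs 1)

"voice cloth while": 3 occurrences
"bring cloth cloth": 1 occurrence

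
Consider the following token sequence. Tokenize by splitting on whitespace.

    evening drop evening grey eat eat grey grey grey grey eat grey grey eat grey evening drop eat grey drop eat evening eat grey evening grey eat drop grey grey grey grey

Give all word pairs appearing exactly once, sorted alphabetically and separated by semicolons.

drop evening; drop grey; eat drop; eat eat; eat evening; evening eat; grey drop

Bigram counts meeting the condition (exactly once):
  drop evening: 1
  drop grey: 1
  eat drop: 1
  eat eat: 1
  eat evening: 1
  evening eat: 1
  grey drop: 1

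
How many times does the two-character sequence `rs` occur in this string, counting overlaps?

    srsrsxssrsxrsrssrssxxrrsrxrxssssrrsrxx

Sliding a length-2 window over the 38 characters (37 positions):
  position 2–3: rs
  position 4–5: rs
  position 9–10: rs
  position 12–13: rs
  position 14–15: rs
  position 17–18: rs
  position 23–24: rs
  position 34–35: rs

8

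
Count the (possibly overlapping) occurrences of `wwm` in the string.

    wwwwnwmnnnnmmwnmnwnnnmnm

Sliding a length-3 window over the 24 characters (22 positions):
  (no match at any position)

0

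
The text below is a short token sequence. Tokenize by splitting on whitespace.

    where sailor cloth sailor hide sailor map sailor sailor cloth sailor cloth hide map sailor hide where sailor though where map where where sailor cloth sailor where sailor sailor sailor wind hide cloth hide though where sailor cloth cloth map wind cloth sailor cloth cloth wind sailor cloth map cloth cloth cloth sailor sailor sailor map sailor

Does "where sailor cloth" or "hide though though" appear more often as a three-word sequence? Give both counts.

"where sailor cloth" (3 vs 0)

"where sailor cloth": 3 occurrences
"hide though though": 0 occurrences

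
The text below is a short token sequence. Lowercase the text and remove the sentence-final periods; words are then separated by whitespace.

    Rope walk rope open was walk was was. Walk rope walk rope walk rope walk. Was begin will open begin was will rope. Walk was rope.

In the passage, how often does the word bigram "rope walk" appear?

5

Scanning the 25 overlapping bigram windows for "rope walk":
  position 1–2: rope walk
  position 10–11: rope walk
  position 12–13: rope walk
  position 14–15: rope walk
  position 23–24: rope walk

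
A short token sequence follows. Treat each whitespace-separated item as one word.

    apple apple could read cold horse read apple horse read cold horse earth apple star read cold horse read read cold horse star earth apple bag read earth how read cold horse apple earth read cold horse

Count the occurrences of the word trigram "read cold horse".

6

Scanning the 35 overlapping trigram windows for "read cold horse":
  position 4–6: read cold horse
  position 10–12: read cold horse
  position 16–18: read cold horse
  position 20–22: read cold horse
  position 30–32: read cold horse
  position 35–37: read cold horse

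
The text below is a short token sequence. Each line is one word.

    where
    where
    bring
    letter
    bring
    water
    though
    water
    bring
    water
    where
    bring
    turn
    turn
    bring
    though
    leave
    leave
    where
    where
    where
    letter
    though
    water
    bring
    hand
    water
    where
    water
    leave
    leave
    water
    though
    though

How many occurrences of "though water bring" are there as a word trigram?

Scanning the 32 overlapping trigram windows for "though water bring":
  position 7–9: though water bring
  position 23–25: though water bring

2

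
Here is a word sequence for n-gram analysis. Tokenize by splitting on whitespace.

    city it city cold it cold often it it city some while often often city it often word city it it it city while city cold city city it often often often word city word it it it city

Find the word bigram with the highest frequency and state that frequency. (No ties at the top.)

"it it", 5 times

Bigram frequencies (highest first):
  it it: 5
  city it: 4
  it city: 4
  often often: 3
  city cold: 2
  it often: 2
  … (16 more, each ≤ 2)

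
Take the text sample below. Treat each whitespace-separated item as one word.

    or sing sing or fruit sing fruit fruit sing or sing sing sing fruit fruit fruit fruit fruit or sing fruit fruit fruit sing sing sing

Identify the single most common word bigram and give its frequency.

"fruit fruit", 7 times

Bigram frequencies (highest first):
  fruit fruit: 7
  sing sing: 5
  or sing: 3
  fruit sing: 3
  sing fruit: 3
  sing or: 2
  … (2 more, each ≤ 1)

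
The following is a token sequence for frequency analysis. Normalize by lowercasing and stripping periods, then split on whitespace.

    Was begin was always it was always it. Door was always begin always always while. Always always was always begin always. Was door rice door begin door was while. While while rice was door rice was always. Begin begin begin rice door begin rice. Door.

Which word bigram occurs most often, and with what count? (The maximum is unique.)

Bigram frequencies (highest first):
  was always: 5
  always begin: 3
  rice door: 3
  always it: 2
  door was: 2
  begin always: 2
  … (18 more, each ≤ 2)

"was always", 5 times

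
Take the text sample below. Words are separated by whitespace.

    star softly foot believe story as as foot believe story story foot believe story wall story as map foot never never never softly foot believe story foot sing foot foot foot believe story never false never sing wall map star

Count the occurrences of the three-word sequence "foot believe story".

Scanning the 38 overlapping trigram windows for "foot believe story":
  position 3–5: foot believe story
  position 8–10: foot believe story
  position 12–14: foot believe story
  position 24–26: foot believe story
  position 31–33: foot believe story

5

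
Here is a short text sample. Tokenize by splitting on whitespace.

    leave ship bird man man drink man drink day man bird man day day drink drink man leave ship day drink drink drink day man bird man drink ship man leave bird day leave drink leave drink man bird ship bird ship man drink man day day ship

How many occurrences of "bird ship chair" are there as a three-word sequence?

Scanning the 46 overlapping trigram windows for "bird ship chair":
  (none found)

0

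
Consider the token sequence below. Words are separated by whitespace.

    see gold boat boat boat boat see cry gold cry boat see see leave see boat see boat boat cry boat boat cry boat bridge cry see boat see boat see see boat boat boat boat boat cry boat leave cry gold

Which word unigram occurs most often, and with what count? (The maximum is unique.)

"boat", 19 times

Unigram frequencies (highest first):
  boat: 19
  see: 10
  cry: 7
  gold: 3
  leave: 2
  bridge: 1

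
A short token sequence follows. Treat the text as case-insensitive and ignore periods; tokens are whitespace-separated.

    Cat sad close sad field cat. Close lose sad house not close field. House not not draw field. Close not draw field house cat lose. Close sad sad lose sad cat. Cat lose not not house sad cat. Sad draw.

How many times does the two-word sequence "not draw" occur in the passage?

Scanning the 39 overlapping bigram windows for "not draw":
  position 16–17: not draw
  position 20–21: not draw

2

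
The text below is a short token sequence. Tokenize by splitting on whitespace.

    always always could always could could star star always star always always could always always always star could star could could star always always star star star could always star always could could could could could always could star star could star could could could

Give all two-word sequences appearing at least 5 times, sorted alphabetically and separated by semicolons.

always always; always could; could could; could star; star could

Bigram counts meeting the condition (at least 5 times):
  always always: 5
  always could: 5
  could could: 8
  could star: 5
  star could: 5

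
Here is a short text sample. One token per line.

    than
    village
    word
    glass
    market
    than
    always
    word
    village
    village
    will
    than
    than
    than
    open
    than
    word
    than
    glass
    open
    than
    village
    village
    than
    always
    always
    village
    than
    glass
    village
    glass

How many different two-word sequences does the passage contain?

31 tokens → 30 bigram windows in total.
Repeated bigrams (each contributes count−1 duplicates):
  open than: 2
  than always: 2
  than glass: 2
  than than: 2
  than village: 2
  village than: 2
  village village: 2
7 duplicate windows → 30 − 7 = 23 distinct.

23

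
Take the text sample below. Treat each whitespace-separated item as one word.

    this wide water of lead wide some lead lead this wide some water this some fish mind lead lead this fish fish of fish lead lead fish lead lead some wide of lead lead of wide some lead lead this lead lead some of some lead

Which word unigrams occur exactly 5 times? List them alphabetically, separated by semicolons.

Unigram counts meeting the condition (exactly 5 times):
  fish: 5
  of: 5
  this: 5
  wide: 5

fish; of; this; wide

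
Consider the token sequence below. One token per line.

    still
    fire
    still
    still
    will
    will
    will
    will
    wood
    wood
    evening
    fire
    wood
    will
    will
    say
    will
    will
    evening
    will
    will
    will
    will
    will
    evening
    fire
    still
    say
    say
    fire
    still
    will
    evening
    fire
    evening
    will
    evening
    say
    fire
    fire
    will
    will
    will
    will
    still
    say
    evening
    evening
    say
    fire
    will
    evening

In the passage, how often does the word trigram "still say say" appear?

Scanning the 50 overlapping trigram windows for "still say say":
  position 27–29: still say say

1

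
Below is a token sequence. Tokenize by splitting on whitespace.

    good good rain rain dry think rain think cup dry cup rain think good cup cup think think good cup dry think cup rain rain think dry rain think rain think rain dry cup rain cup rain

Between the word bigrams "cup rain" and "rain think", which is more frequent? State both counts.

"cup rain": 4 occurrences
"rain think": 5 occurrences

"rain think" (5 vs 4)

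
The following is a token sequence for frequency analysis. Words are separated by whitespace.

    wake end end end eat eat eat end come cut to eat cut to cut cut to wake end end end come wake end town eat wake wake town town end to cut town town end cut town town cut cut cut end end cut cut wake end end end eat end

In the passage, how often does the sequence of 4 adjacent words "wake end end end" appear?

3

Scanning the 49 overlapping 4-gram windows for "wake end end end":
  position 1–4: wake end end end
  position 18–21: wake end end end
  position 47–50: wake end end end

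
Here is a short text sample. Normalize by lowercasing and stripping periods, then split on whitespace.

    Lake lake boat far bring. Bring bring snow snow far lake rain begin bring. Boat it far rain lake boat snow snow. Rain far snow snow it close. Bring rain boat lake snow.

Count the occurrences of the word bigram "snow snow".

3

Scanning the 32 overlapping bigram windows for "snow snow":
  position 8–9: snow snow
  position 21–22: snow snow
  position 25–26: snow snow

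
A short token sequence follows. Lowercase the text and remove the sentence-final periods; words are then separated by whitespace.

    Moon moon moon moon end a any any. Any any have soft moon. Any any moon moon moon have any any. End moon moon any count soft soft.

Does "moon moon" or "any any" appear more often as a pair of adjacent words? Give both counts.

"moon moon" (6 vs 5)

"moon moon": 6 occurrences
"any any": 5 occurrences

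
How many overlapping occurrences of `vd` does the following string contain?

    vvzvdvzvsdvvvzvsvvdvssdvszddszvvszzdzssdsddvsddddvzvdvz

Sliding a length-2 window over the 55 characters (54 positions):
  position 4–5: vd
  position 18–19: vd
  position 52–53: vd

3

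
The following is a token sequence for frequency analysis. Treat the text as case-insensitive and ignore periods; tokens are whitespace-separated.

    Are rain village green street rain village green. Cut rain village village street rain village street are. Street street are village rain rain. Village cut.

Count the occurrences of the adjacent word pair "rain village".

5

Scanning the 24 overlapping bigram windows for "rain village":
  position 2–3: rain village
  position 6–7: rain village
  position 10–11: rain village
  position 14–15: rain village
  position 23–24: rain village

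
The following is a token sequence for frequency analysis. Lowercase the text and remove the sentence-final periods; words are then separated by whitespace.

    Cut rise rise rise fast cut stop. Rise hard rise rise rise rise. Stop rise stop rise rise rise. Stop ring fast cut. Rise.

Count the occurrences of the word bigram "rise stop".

Scanning the 23 overlapping bigram windows for "rise stop":
  position 13–14: rise stop
  position 15–16: rise stop
  position 19–20: rise stop

3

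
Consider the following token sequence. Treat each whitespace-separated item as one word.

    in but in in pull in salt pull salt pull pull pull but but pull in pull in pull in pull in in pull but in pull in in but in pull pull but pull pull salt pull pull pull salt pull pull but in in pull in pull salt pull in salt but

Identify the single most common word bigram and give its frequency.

Bigram frequencies (highest first):
  in pull: 9
  pull in: 8
  pull pull: 7
  salt pull: 5
  but in: 4
  in in: 4
  … (7 more, each ≤ 4)

"in pull", 9 times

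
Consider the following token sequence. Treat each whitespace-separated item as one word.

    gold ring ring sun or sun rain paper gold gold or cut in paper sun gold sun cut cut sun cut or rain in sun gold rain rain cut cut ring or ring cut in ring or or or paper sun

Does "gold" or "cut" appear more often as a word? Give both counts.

"cut" (7 vs 5)

"gold": 5 occurrences
"cut": 7 occurrences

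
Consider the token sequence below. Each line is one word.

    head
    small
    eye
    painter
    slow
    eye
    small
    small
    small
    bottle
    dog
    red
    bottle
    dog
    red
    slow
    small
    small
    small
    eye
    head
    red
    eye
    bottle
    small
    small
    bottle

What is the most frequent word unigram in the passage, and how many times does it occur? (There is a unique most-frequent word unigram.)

"small", 9 times

Unigram frequencies (highest first):
  small: 9
  eye: 4
  bottle: 4
  red: 3
  head: 2
  slow: 2
  … (2 more, each ≤ 2)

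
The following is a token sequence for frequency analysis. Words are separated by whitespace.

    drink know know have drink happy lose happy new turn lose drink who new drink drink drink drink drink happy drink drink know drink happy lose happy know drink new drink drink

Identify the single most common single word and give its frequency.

"drink", 14 times

Unigram frequencies (highest first):
  drink: 14
  happy: 5
  know: 4
  lose: 3
  new: 3
  have: 1
  … (2 more, each ≤ 1)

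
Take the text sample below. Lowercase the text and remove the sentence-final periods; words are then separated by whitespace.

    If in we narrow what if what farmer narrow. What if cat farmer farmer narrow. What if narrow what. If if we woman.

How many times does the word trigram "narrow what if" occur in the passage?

Scanning the 21 overlapping trigram windows for "narrow what if":
  position 4–6: narrow what if
  position 9–11: narrow what if
  position 15–17: narrow what if
  position 18–20: narrow what if

4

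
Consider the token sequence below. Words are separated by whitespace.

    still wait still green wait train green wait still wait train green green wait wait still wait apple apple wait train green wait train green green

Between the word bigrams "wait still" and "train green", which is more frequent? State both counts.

"wait still": 3 occurrences
"train green": 4 occurrences

"train green" (4 vs 3)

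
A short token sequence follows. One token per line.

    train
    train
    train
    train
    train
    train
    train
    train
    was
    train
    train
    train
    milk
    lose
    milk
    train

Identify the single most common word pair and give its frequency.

Bigram frequencies (highest first):
  train train: 9
  train was: 1
  was train: 1
  train milk: 1
  milk lose: 1
  lose milk: 1
  … (1 more, each ≤ 1)

"train train", 9 times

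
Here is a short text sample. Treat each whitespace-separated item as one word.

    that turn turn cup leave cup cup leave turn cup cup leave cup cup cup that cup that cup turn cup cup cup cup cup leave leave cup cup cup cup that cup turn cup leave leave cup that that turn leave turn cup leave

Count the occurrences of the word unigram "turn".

Scanning the 45 tokens for "turn":
  position 2: turn
  position 3: turn
  position 9: turn
  position 20: turn
  position 34: turn
  position 41: turn
  position 43: turn

7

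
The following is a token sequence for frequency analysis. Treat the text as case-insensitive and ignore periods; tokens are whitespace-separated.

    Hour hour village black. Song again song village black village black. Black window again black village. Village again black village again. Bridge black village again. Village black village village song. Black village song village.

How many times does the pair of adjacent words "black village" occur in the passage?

Scanning the 33 overlapping bigram windows for "black village":
  position 9–10: black village
  position 15–16: black village
  position 19–20: black village
  position 23–24: black village
  position 27–28: black village
  position 31–32: black village

6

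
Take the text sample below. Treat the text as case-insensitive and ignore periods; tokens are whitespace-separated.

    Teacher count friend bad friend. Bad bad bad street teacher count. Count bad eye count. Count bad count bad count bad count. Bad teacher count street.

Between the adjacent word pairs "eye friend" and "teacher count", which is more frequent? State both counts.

"eye friend": 0 occurrences
"teacher count": 3 occurrences

"teacher count" (3 vs 0)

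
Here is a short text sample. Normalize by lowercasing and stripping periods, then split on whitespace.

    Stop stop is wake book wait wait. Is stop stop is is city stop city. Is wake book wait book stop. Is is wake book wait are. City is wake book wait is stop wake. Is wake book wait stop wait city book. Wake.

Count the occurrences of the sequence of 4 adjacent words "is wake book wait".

5

Scanning the 41 overlapping 4-gram windows for "is wake book wait":
  position 3–6: is wake book wait
  position 16–19: is wake book wait
  position 23–26: is wake book wait
  position 29–32: is wake book wait
  position 36–39: is wake book wait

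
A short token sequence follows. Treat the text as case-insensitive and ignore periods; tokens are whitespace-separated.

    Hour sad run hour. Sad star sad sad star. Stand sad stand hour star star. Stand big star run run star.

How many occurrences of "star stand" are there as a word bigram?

2

Scanning the 20 overlapping bigram windows for "star stand":
  position 9–10: star stand
  position 15–16: star stand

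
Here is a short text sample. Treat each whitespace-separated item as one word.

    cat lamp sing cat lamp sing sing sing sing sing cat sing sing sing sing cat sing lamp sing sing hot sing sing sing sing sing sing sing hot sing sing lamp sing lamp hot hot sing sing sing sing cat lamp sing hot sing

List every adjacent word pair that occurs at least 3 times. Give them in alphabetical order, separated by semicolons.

cat lamp; hot sing; lamp sing; sing cat; sing hot; sing lamp; sing sing

Bigram counts meeting the condition (at least 3 times):
  cat lamp: 3
  hot sing: 4
  lamp sing: 5
  sing cat: 4
  sing hot: 3
  sing lamp: 3
  sing sing: 18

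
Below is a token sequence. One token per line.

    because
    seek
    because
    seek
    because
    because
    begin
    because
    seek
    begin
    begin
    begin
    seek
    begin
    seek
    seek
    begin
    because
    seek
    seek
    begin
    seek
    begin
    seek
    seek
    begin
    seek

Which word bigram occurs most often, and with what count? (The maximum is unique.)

"seek begin", 6 times

Bigram frequencies (highest first):
  seek begin: 6
  begin seek: 5
  because seek: 4
  seek seek: 3
  seek because: 2
  begin because: 2
  … (3 more, each ≤ 2)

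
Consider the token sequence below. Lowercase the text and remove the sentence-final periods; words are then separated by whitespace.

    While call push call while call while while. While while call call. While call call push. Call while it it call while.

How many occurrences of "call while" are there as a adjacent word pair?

5

Scanning the 21 overlapping bigram windows for "call while":
  position 4–5: call while
  position 6–7: call while
  position 12–13: call while
  position 17–18: call while
  position 21–22: call while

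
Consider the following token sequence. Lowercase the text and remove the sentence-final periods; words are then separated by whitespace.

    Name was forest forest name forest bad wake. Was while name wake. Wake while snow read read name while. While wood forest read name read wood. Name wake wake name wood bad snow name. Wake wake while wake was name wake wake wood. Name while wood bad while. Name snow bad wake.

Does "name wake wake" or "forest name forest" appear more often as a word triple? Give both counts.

"name wake wake" (4 vs 1)

"name wake wake": 4 occurrences
"forest name forest": 1 occurrence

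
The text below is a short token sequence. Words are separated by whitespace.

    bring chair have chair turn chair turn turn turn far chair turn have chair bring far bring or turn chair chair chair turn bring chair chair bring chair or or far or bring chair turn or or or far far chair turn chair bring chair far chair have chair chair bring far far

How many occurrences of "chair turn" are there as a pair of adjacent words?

Scanning the 52 overlapping bigram windows for "chair turn":
  position 4–5: chair turn
  position 6–7: chair turn
  position 11–12: chair turn
  position 22–23: chair turn
  position 34–35: chair turn
  position 41–42: chair turn

6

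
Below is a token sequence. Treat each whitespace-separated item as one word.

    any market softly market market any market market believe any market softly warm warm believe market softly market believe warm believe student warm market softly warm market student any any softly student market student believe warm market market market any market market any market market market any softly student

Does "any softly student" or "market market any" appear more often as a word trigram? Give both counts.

"market market any" (4 vs 2)

"any softly student": 2 occurrences
"market market any": 4 occurrences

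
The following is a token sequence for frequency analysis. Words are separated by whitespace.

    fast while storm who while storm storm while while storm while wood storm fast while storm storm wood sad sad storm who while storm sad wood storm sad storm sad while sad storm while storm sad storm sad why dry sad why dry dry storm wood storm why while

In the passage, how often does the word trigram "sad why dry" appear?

2

Scanning the 47 overlapping trigram windows for "sad why dry":
  position 38–40: sad why dry
  position 41–43: sad why dry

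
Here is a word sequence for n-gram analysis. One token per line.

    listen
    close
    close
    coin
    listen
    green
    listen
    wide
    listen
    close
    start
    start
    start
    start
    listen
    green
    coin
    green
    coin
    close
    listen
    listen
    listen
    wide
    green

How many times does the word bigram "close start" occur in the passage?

Scanning the 24 overlapping bigram windows for "close start":
  position 10–11: close start

1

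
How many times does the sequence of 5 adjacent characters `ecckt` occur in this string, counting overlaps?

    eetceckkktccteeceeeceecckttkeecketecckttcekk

2

Sliding a length-5 window over the 44 characters (40 positions):
  position 22–26: ecckt
  position 35–39: ecckt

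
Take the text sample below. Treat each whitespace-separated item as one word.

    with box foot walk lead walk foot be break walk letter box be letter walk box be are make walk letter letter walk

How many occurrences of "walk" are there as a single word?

6

Scanning the 23 tokens for "walk":
  position 4: walk
  position 6: walk
  position 10: walk
  position 15: walk
  position 20: walk
  position 23: walk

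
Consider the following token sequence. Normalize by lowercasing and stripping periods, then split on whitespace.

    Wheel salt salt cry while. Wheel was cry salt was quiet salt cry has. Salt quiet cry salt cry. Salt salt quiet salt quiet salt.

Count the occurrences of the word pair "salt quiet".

3

Scanning the 24 overlapping bigram windows for "salt quiet":
  position 15–16: salt quiet
  position 21–22: salt quiet
  position 23–24: salt quiet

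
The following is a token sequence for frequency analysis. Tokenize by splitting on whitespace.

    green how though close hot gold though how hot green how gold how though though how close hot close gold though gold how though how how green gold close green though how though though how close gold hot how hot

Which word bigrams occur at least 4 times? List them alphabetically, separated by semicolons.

how though; though how

Bigram counts meeting the condition (at least 4 times):
  how though: 4
  though how: 5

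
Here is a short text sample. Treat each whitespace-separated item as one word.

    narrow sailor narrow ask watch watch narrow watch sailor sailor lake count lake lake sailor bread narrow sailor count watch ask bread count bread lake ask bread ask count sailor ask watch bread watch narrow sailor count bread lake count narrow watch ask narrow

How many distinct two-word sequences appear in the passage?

44 tokens → 43 bigram windows in total.
Repeated bigrams (each contributes count−1 duplicates):
  narrow sailor: 3
  ask bread: 2
  ask watch: 2
  bread lake: 2
  count bread: 2
  lake count: 2
  narrow watch: 2
  sailor count: 2
  … (2 more repeated)
11 duplicate windows → 43 − 11 = 32 distinct.

32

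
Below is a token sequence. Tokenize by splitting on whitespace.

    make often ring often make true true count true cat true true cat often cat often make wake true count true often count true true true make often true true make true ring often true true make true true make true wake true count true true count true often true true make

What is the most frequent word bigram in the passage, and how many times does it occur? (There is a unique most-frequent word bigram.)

"true true", 9 times

Bigram frequencies (highest first):
  true true: 9
  count true: 5
  true make: 5
  make true: 4
  true count: 4
  often true: 3
  … (14 more, each ≤ 2)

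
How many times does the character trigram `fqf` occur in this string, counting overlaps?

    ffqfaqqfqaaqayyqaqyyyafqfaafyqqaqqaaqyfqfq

3

Sliding a length-3 window over the 42 characters (40 positions):
  position 2–4: fqf
  position 23–25: fqf
  position 39–41: fqf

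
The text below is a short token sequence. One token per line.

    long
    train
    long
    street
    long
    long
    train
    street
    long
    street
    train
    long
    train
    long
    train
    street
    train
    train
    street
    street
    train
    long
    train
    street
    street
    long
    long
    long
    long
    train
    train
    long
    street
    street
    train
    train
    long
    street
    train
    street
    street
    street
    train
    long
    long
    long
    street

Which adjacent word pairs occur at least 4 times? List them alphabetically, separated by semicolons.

Bigram counts meeting the condition (at least 4 times):
  long long: 6
  long street: 5
  long train: 6
  street street: 5
  street train: 6
  train long: 7
  train street: 5

long long; long street; long train; street street; street train; train long; train street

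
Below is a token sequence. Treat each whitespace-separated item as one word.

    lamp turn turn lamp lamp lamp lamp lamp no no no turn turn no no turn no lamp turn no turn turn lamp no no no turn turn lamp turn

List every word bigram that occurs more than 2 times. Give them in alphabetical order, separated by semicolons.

lamp lamp; lamp turn; no no; no turn; turn lamp; turn no; turn turn

Bigram counts meeting the condition (more than 2 times):
  lamp lamp: 4
  lamp turn: 3
  no no: 5
  no turn: 4
  turn lamp: 3
  turn no: 3
  turn turn: 4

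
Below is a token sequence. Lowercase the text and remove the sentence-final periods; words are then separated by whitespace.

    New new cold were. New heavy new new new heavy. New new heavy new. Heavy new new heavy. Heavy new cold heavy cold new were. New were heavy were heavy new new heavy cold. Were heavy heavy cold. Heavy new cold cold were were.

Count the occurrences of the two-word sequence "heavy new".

7

Scanning the 43 overlapping bigram windows for "heavy new":
  position 6–7: heavy new
  position 10–11: heavy new
  position 13–14: heavy new
  position 15–16: heavy new
  position 19–20: heavy new
  position 30–31: heavy new
  position 39–40: heavy new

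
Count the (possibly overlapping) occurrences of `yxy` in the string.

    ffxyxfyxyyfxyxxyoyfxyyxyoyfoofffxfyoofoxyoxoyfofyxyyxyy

Sliding a length-3 window over the 55 characters (53 positions):
  position 7–9: yxy
  position 22–24: yxy
  position 49–51: yxy
  position 52–54: yxy

4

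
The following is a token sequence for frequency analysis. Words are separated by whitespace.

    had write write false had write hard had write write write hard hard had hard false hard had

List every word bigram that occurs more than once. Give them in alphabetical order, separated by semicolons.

Bigram counts meeting the condition (more than once):
  had write: 3
  hard had: 3
  write hard: 2
  write write: 3

had write; hard had; write hard; write write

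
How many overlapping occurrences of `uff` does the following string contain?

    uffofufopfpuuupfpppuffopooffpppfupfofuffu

Sliding a length-3 window over the 41 characters (39 positions):
  position 1–3: uff
  position 20–22: uff
  position 38–40: uff

3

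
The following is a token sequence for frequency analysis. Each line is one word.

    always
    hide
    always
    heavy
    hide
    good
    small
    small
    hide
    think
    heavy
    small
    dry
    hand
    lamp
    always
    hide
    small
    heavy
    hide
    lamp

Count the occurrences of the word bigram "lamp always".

1

Scanning the 20 overlapping bigram windows for "lamp always":
  position 15–16: lamp always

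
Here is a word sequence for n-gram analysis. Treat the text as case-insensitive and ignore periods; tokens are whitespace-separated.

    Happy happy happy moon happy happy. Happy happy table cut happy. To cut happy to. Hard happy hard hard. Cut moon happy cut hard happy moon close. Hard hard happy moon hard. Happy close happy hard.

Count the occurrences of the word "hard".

8

Scanning the 36 tokens for "hard":
  position 16: hard
  position 18: hard
  position 19: hard
  position 24: hard
  position 28: hard
  position 29: hard
  position 32: hard
  position 36: hard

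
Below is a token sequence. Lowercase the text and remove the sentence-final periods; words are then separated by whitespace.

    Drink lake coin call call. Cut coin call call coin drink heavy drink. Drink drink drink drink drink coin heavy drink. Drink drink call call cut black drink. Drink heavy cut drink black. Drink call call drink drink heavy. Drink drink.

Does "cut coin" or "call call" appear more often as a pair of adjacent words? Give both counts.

"call call" (4 vs 1)

"cut coin": 1 occurrence
"call call": 4 occurrences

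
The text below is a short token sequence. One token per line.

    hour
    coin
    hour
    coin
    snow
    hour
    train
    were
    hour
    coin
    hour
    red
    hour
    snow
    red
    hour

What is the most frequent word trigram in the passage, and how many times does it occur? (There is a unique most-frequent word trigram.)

Trigram frequencies (highest first):
  hour coin hour: 2
  coin hour coin: 1
  hour coin snow: 1
  coin snow hour: 1
  snow hour train: 1
  hour train were: 1
  … (7 more, each ≤ 1)

"hour coin hour", 2 times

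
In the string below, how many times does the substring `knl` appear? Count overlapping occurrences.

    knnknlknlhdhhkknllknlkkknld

5

Sliding a length-3 window over the 27 characters (25 positions):
  position 4–6: knl
  position 7–9: knl
  position 15–17: knl
  position 19–21: knl
  position 24–26: knl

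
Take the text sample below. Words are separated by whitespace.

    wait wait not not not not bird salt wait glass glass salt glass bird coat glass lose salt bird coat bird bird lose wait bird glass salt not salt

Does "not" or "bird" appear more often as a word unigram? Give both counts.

"not": 5 occurrences
"bird": 6 occurrences

"bird" (6 vs 5)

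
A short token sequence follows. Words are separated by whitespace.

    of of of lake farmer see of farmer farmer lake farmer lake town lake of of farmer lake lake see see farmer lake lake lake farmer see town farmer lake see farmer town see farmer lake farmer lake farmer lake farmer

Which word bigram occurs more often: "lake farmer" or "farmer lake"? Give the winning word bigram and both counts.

"farmer lake" (8 vs 6)

"lake farmer": 6 occurrences
"farmer lake": 8 occurrences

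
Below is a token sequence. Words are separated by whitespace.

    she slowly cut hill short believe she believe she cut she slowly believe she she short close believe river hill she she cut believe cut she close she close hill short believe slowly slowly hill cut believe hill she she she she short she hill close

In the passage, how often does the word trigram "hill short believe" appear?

Scanning the 44 overlapping trigram windows for "hill short believe":
  position 4–6: hill short believe
  position 30–32: hill short believe

2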